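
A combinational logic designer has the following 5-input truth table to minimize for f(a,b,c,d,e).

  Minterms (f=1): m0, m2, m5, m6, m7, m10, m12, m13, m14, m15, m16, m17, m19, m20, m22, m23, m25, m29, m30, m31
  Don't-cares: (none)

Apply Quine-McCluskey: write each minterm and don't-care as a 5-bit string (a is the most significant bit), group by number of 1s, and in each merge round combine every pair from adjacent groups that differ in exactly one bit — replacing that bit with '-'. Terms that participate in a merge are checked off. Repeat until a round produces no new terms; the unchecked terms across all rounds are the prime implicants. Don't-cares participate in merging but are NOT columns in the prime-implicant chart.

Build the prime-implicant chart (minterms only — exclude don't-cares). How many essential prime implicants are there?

4

Round 0: 00000✓ 00010✓ 00101✓ 00110✓ 00111✓ 01010✓ 01100✓ 01101✓ 01110✓ 01111✓ 10000✓ 10001✓ 10011✓ 10100✓ 10110✓ 10111✓ 11001✓ 11101✓ 11110✓ 11111✓
Round 1: -0000 -0110✓ -0111✓ -1101✓ -1110✓ -1111✓ 0-010✓ 0-101✓ 0-110✓ 0-111✓ 00-10✓ 000-0 001-1✓ 0011-✓ 01-10✓ 011-0✓ 011-1✓ 0110-✓ 0111-✓ 1-001 1-110✓ 1-111✓ 10-00 10-11 100-1 1000- 101-0 1011-✓ 11-01 111-1✓ 1111-✓
Round 2: --110✓ --111✓ -011-✓ -11-1 -111-✓ 0--10 0-1-1 0-11-✓ 011-- 1-11-✓
Round 3: --11-
PIs = {--11-, -0000, -11-1, 0--10, 0-1-1, 000-0, 011--, 1-001, 10-00, 10-11, 100-1, 1000-, 101-0, 11-01}
Coverage chart:
  m0: -0000,000-0
  m2: 0--10,000-0
  m5: 0-1-1 ←essential
  m6: --11-,0--10
  m7: --11-,0-1-1
  m10: 0--10 ←essential
  m12: 011-- ←essential
  m13: -11-1,0-1-1,011--
  m14: --11-,0--10,011--
  m15: --11-,-11-1,0-1-1,011--
  m16: -0000,10-00,1000-
  m17: 1-001,100-1,1000-
  m19: 10-11,100-1
  m20: 10-00,101-0
  m22: --11-,101-0
  m23: --11-,10-11
  m25: 1-001,11-01
  m29: -11-1,11-01
  m30: --11- ←essential
  m31: --11-,-11-1
Essential: --11-, 0--10, 0-1-1, 011--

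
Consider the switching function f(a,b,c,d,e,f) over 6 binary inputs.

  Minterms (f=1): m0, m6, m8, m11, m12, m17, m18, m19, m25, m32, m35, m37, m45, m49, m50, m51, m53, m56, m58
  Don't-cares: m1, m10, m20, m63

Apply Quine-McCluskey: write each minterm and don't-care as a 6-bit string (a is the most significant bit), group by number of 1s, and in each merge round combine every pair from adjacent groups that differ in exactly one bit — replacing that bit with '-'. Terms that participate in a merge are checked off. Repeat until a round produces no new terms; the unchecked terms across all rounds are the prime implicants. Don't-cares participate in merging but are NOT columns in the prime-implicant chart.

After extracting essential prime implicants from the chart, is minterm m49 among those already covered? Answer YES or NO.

NO

[col 0] 000000*, 000001*, 000110, 001000*, 001010*, 001011*, 001100*, 010001*, 010010*, 010011*, 010100, 011001*, 100000*, 100011*, 100101*, 101101*, 110001*, 110010*, 110011*, 110101*, 111000*, 111010*, 111111
[col 1] -00000, -10001*, -10010*, -10011*, 0-0001, 00-000, 00000-, 001-00, 0010-0, 00101-, 01-001, 0100-1*, 01001-*, 1-0011, 1-0101, 10-101, 11-010, 110-01, 1100-1*, 11001-*, 1110-0
[col 2] -100-1, -1001-
Prime implicants: -00000, -100-1, -1001-, 0-0001, 00-000, 00000-, 000110, 001-00, 0010-0, 00101-, 01-001, 010100, 1-0011, 1-0101, 10-101, 11-010, 110-01, 1110-0, 111111
PI chart (minterm → PIs covering it):
  0 | -00000,00-000,00000-
  6 | 000110  (sole → essential)
  8 | 00-000,001-00,0010-0
  11 | 00101-  (sole → essential)
  12 | 001-00  (sole → essential)
  17 | -100-1,0-0001,01-001
  18 | -1001-  (sole → essential)
  19 | -100-1,-1001-
  25 | 01-001  (sole → essential)
  32 | -00000  (sole → essential)
  35 | 1-0011  (sole → essential)
  37 | 1-0101,10-101
  45 | 10-101  (sole → essential)
  49 | -100-1,110-01
  50 | -1001-,11-010
  51 | -100-1,-1001-,1-0011
  53 | 1-0101,110-01
  56 | 1110-0  (sole → essential)
  58 | 11-010,1110-0
Essential prime implicants: -00000, -1001-, 000110, 001-00, 00101-, 01-001, 1-0011, 10-101, 1110-0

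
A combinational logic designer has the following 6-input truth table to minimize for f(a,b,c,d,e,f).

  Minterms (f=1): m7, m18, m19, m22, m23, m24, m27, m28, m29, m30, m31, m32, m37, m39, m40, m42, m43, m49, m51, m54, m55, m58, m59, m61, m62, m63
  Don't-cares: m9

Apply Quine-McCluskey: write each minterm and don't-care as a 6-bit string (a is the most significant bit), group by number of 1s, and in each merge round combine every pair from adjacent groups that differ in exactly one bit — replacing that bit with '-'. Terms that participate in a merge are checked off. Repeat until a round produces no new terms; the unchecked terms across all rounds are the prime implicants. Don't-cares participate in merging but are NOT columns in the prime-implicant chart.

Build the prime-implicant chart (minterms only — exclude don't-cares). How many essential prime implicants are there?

10

Round 0: 000111✓ 001001 010010✓ 010011✓ 010110✓ 010111✓ 011000✓ 011011✓ 011100✓ 011101✓ 011110✓ 011111✓ 100000✓ 100101✓ 100111✓ 101000✓ 101010✓ 101011✓ 110001✓ 110011✓ 110110✓ 110111✓ 111010✓ 111011✓ 111101✓ 111110✓ 111111✓
Round 1: -00111✓ -10011✓ -10110✓ -10111✓ -11011✓ -11101✓ -11110✓ -11111✓ 0-0111✓ 01-011✓ 01-110✓ 01-111✓ 010-10✓ 010-11✓ 01001-✓ 01011-✓ 011-00 011-11✓ 0111-0✓ 0111-1✓ 01110-✓ 01111-✓ 1-0111✓ 1-1010✓ 1-1011✓ 10-000 1001-1 1010-0 10101-✓ 11-011✓ 11-110✓ 11-111✓ 110-11✓ 1100-1 11011-✓ 111-10✓ 111-11✓ 11101-✓ 1111-1✓ 11111-✓
Round 2: --0111 -1-011✓ -1-110✓ -1-111✓ -10-11✓ -1011-✓ -11-11✓ -111-1 -1111-✓ 01--11✓ 01-11-✓ 010-1- 0111-- 1-101- 11--11✓ 11-11-✓ 111-1-
Round 3: -1--11 -1-11-
PIs = {--0111, -1--11, -1-11-, -111-1, 001001, 010-1-, 011-00, 0111--, 1-101-, 10-000, 1001-1, 1010-0, 1100-1, 111-1-}
Coverage chart:
  m7: --0111 ←essential
  m18: 010-1- ←essential
  m19: -1--11,010-1-
  m22: -1-11-,010-1-
  m23: --0111,-1--11,-1-11-,010-1-
  m24: 011-00 ←essential
  m27: -1--11 ←essential
  m28: 011-00,0111--
  m29: -111-1,0111--
  m30: -1-11-,0111--
  m31: -1--11,-1-11-,-111-1,0111--
  m32: 10-000 ←essential
  m37: 1001-1 ←essential
  m39: --0111,1001-1
  m40: 10-000,1010-0
  m42: 1-101-,1010-0
  m43: 1-101- ←essential
  m49: 1100-1 ←essential
  m51: -1--11,1100-1
  m54: -1-11- ←essential
  m55: --0111,-1--11,-1-11-
  m58: 1-101-,111-1-
  m59: -1--11,1-101-,111-1-
  m61: -111-1 ←essential
  m62: -1-11-,111-1-
  m63: -1--11,-1-11-,-111-1,111-1-
Essential: --0111, -1--11, -1-11-, -111-1, 010-1-, 011-00, 1-101-, 10-000, 1001-1, 1100-1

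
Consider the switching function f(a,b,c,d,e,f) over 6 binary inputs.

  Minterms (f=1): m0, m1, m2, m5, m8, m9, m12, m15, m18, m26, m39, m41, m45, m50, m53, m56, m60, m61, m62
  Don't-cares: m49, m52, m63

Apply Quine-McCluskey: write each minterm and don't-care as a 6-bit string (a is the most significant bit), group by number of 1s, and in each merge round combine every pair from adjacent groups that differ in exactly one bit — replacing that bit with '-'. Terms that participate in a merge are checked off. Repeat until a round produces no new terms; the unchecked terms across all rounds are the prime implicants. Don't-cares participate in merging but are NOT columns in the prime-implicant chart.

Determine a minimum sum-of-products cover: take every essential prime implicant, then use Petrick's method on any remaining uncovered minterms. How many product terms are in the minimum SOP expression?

12

Round 0: 000000✓ 000001✓ 000010✓ 000101✓ 001000✓ 001001✓ 001100✓ 001111 010010✓ 011010✓ 100111 101001✓ 101101✓ 110001✓ 110010✓ 110100✓ 110101✓ 111000✓ 111100✓ 111101✓ 111110✓ 111111✓
Round 1: -01001 -10010 0-0010 00-000✓ 00-001✓ 000-01 0000-0 00000-✓ 001-00 00100-✓ 01-010 1-1101 101-01 11-100✓ 11-101✓ 110-01 11010-✓ 111-00 1111-0✓ 1111-1✓ 11110-✓ 11111-✓
Round 2: 00-00- 11-10- 1111--
PIs = {-01001, -10010, 0-0010, 00-00-, 000-01, 0000-0, 001-00, 001111, 01-010, 1-1101, 100111, 101-01, 11-10-, 110-01, 111-00, 1111--}
Coverage chart:
  m0: 00-00-,0000-0
  m1: 00-00-,000-01
  m2: 0-0010,0000-0
  m5: 000-01 ←essential
  m8: 00-00-,001-00
  m9: -01001,00-00-
  m12: 001-00 ←essential
  m15: 001111 ←essential
  m18: -10010,0-0010,01-010
  m26: 01-010 ←essential
  m39: 100111 ←essential
  m41: -01001,101-01
  m45: 1-1101,101-01
  m50: -10010 ←essential
  m53: 11-10-,110-01
  m56: 111-00 ←essential
  m60: 11-10-,111-00,1111--
  m61: 1-1101,11-10-,1111--
  m62: 1111-- ←essential
Essential: -10010, 000-01, 001-00, 001111, 01-010, 100111, 111-00, 1111--
Petrick residual → -01001, 0000-0, 1-1101, 11-10-
Min cover (12 terms): b'cd'e'f + bc'd'ef' + a'b'c'e'f + a'b'c'd'f' + a'b'ce'f' + a'b'cdef + a'bd'ef' + acde'f + ab'c'def + abde' + abce'f' + abcd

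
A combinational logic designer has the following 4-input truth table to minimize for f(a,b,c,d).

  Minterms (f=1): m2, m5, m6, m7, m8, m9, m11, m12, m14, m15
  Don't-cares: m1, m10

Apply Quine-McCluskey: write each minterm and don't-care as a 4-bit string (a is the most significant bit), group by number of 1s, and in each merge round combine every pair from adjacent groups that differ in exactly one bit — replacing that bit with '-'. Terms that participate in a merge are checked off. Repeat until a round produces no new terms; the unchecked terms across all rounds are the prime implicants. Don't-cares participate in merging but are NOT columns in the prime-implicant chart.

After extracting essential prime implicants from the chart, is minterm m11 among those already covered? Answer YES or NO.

NO

size-2^0 implicants → 0001(✓)  0010(✓)  0101(✓)  0110(✓)  0111(✓)  1000(✓)  1001(✓)  1010(✓)  1011(✓)  1100(✓)  1110(✓)  1111(✓)
size-2^1 implicants → -001  -010(✓)  -110(✓)  -111(✓)  0-01  0-10(✓)  01-1  011-(✓)  1-00(✓)  1-10(✓)  1-11(✓)  10-0(✓)  10-1(✓)  100-(✓)  101-(✓)  11-0(✓)  111-(✓)
size-2^2 implicants → --10  -11-  1--0  1-1-  10--
Unchecked terms (primes): --10, -001, -11-, 0-01, 01-1, 1--0, 1-1-, 10--
Minterm coverage:
  m2 ⊆ --10 [E]
  m5 ⊆ 0-01,01-1
  m6 ⊆ --10,-11-
  m7 ⊆ -11-,01-1
  m8 ⊆ 1--0,10--
  m9 ⊆ -001,10--
  m11 ⊆ 1-1-,10--
  m12 ⊆ 1--0 [E]
  m14 ⊆ --10,-11-,1--0,1-1-
  m15 ⊆ -11-,1-1-
E = {--10, 1--0}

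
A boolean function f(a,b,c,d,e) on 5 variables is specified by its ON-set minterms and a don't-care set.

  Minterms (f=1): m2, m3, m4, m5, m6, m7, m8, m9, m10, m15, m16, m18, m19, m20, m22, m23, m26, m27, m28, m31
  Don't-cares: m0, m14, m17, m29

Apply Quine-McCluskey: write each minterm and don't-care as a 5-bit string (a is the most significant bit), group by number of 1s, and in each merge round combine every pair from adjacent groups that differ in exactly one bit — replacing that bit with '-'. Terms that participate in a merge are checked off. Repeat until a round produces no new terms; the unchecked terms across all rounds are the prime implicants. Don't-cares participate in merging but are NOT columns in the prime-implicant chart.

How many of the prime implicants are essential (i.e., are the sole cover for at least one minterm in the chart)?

3

[col 0] 00000*, 00010*, 00011*, 00100*, 00101*, 00110*, 00111*, 01000*, 01001*, 01010*, 01110*, 01111*, 10000*, 10001*, 10010*, 10011*, 10100*, 10110*, 10111*, 11010*, 11011*, 11100*, 11101*, 11111*
[col 1] -0000*, -0010*, -0011*, -0100*, -0110*, -0111*, -1010*, -1111*, 0-000*, 0-010*, 0-110*, 0-111*, 00-00*, 00-10*, 00-11*, 000-0*, 0001-*, 001-0*, 001-1*, 0010-*, 0011-*, 01-10*, 010-0*, 0100-, 0111-*, 1-010*, 1-011*, 1-100, 1-111*, 10-00*, 10-10*, 10-11*, 100-0*, 100-1*, 1000-*, 1001-*, 101-0*, 1011-*, 11-11*, 1101-*, 111-1, 1110-
[col 2] --010, --111, -0-00*, -0-10*, -0-11*, -00-0*, -001-*, -01-0*, -011-*, 0--10, 0-0-0, 0-11-, 00--0*, 00-1-*, 001--, 1--11, 1-01-, 10--0*, 10-1-*, 100--
[col 3] -0--0, -0-1-
Prime implicants: --010, --111, -0--0, -0-1-, 0--10, 0-0-0, 0-11-, 001--, 0100-, 1--11, 1-01-, 1-100, 100--, 111-1, 1110-
PI chart (minterm → PIs covering it):
  2 | --010,-0--0,-0-1-,0--10,0-0-0
  3 | -0-1-  (sole → essential)
  4 | -0--0,001--
  5 | 001--  (sole → essential)
  6 | -0--0,-0-1-,0--10,0-11-,001--
  7 | --111,-0-1-,0-11-,001--
  8 | 0-0-0,0100-
  9 | 0100-  (sole → essential)
  10 | --010,0--10,0-0-0
  15 | --111,0-11-
  16 | -0--0,100--
  18 | --010,-0--0,-0-1-,1-01-,100--
  19 | -0-1-,1--11,1-01-,100--
  20 | -0--0,1-100
  22 | -0--0,-0-1-
  23 | --111,-0-1-,1--11
  26 | --010,1-01-
  27 | 1--11,1-01-
  28 | 1-100,1110-
  31 | --111,1--11,111-1
Essential prime implicants: -0-1-, 001--, 0100-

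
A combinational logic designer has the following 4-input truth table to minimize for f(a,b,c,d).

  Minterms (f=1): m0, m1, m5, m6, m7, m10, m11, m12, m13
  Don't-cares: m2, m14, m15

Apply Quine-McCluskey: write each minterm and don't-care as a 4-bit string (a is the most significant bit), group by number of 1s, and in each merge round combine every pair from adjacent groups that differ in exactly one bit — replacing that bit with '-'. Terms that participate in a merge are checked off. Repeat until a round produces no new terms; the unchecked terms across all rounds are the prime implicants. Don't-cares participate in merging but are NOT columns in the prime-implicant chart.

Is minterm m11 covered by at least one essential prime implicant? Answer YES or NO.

Round 0: 0000✓ 0001✓ 0010✓ 0101✓ 0110✓ 0111✓ 1010✓ 1011✓ 1100✓ 1101✓ 1110✓ 1111✓
Round 1: -010✓ -101✓ -110✓ -111✓ 0-01 0-10✓ 00-0 000- 01-1✓ 011-✓ 1-10✓ 1-11✓ 101-✓ 11-0✓ 11-1✓ 110-✓ 111-✓
Round 2: --10 -1-1 -11- 1-1- 11--
PIs = {--10, -1-1, -11-, 0-01, 00-0, 000-, 1-1-, 11--}
Coverage chart:
  m0: 00-0,000-
  m1: 0-01,000-
  m5: -1-1,0-01
  m6: --10,-11-
  m7: -1-1,-11-
  m10: --10,1-1-
  m11: 1-1- ←essential
  m12: 11-- ←essential
  m13: -1-1,11--
Essential: 1-1-, 11--

YES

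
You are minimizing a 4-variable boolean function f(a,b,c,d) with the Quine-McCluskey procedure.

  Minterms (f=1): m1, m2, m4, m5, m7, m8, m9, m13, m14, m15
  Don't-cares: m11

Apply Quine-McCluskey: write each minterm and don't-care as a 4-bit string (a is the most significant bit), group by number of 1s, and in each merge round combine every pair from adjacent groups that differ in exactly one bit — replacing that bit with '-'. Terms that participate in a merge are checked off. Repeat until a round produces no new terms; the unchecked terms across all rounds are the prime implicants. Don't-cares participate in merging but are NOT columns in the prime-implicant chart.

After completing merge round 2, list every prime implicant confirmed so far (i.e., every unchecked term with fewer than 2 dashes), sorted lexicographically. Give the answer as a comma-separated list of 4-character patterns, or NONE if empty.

Round 0: 0001✓ 0010 0100✓ 0101✓ 0111✓ 1000✓ 1001✓ 1011✓ 1101✓ 1110✓ 1111✓
Round 1: -001✓ -101✓ -111✓ 0-01✓ 01-1✓ 010- 1-01✓ 1-11✓ 10-1✓ 100- 11-1✓ 111-
Round 2: --01 -1-1 1--1
PIs = {--01, -1-1, 0010, 010-, 1--1, 100-, 111-}

0010, 010-, 100-, 111-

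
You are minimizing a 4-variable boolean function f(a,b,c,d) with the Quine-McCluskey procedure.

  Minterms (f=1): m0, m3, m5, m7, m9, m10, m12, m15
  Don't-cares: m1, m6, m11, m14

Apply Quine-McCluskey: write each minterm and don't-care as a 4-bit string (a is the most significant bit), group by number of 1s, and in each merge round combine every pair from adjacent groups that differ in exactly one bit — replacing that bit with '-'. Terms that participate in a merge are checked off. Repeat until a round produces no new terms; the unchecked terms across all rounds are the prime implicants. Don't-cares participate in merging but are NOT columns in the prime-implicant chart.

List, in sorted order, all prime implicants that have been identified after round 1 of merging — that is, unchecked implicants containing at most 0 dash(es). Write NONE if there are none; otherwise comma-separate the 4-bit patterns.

Round 0: 0000✓ 0001✓ 0011✓ 0101✓ 0110✓ 0111✓ 1001✓ 1010✓ 1011✓ 1100✓ 1110✓ 1111✓
Round 1: -001✓ -011✓ -110✓ -111✓ 0-01✓ 0-11✓ 00-1✓ 000- 01-1✓ 011-✓ 1-10✓ 1-11✓ 10-1✓ 101-✓ 11-0 111-✓
Round 2: --11 -0-1 -11- 0--1 1-1-
PIs = {--11, -0-1, -11-, 0--1, 000-, 1-1-, 11-0}

NONE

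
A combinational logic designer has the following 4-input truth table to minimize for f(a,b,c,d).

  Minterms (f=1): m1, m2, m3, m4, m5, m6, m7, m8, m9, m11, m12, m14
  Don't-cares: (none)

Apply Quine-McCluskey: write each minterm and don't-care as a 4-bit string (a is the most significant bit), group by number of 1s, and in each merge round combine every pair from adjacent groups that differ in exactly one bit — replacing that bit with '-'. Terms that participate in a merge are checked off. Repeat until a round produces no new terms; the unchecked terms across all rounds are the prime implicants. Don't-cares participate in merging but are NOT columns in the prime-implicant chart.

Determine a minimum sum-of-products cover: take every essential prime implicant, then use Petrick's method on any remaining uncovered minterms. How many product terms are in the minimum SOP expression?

5

size-2^0 implicants → 0001(✓)  0010(✓)  0011(✓)  0100(✓)  0101(✓)  0110(✓)  0111(✓)  1000(✓)  1001(✓)  1011(✓)  1100(✓)  1110(✓)
size-2^1 implicants → -001(✓)  -011(✓)  -100(✓)  -110(✓)  0-01(✓)  0-10(✓)  0-11(✓)  00-1(✓)  001-(✓)  01-0(✓)  01-1(✓)  010-(✓)  011-(✓)  1-00  10-1(✓)  100-  11-0(✓)
size-2^2 implicants → -0-1  -1-0  0--1  0-1-  01--
Unchecked terms (primes): -0-1, -1-0, 0--1, 0-1-, 01--, 1-00, 100-
Minterm coverage:
  m1 ⊆ -0-1,0--1
  m2 ⊆ 0-1- [E]
  m3 ⊆ -0-1,0--1,0-1-
  m4 ⊆ -1-0,01--
  m5 ⊆ 0--1,01--
  m6 ⊆ -1-0,0-1-,01--
  m7 ⊆ 0--1,0-1-,01--
  m8 ⊆ 1-00,100-
  m9 ⊆ -0-1,100-
  m11 ⊆ -0-1 [E]
  m12 ⊆ -1-0,1-00
  m14 ⊆ -1-0 [E]
E = {-0-1, -1-0, 0-1-}
Petrick residual → 0--1, 1-00
Cover = b'd + bd' + a'd + a'c + ac'd'  |cover|=5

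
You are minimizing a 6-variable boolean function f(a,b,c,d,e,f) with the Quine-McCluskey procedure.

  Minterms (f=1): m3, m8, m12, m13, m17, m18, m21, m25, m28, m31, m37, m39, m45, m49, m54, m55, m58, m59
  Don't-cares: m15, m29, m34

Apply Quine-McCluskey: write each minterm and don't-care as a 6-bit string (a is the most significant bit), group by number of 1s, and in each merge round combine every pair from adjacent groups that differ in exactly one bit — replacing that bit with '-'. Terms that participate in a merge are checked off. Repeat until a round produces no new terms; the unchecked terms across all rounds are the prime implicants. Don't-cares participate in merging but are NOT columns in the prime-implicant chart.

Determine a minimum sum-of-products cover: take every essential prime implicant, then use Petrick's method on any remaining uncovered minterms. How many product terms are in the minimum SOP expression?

Round 0: 000011 001000✓ 001100✓ 001101✓ 001111✓ 010001✓ 010010 010101✓ 011001✓ 011100✓ 011101✓ 011111✓ 100010 100101✓ 100111✓ 101101✓ 110001✓ 110110✓ 110111✓ 111010✓ 111011✓
Round 1: -01101 -10001 0-1100✓ 0-1101✓ 0-1111✓ 001-00 0011-1✓ 00110-✓ 01-001✓ 01-101✓ 010-01✓ 011-01✓ 0111-1✓ 01110-✓ 1-0111 10-101 1001-1 11011- 11101-
Round 2: 0-11-1 0-110- 01--01
PIs = {-01101, -10001, 0-11-1, 0-110-, 000011, 001-00, 01--01, 010010, 1-0111, 10-101, 100010, 1001-1, 11011-, 11101-}
Coverage chart:
  m3: 000011 ←essential
  m8: 001-00 ←essential
  m12: 0-110-,001-00
  m13: -01101,0-11-1,0-110-
  m17: -10001,01--01
  m18: 010010 ←essential
  m21: 01--01 ←essential
  m25: 01--01 ←essential
  m28: 0-110- ←essential
  m31: 0-11-1 ←essential
  m37: 10-101,1001-1
  m39: 1-0111,1001-1
  m45: -01101,10-101
  m49: -10001 ←essential
  m54: 11011- ←essential
  m55: 1-0111,11011-
  m58: 11101- ←essential
  m59: 11101- ←essential
Essential: -10001, 0-11-1, 0-110-, 000011, 001-00, 01--01, 010010, 11011-, 11101-
Petrick residual → -01101, 1001-1
Min cover (11 terms): b'cde'f + bc'd'e'f + a'cdf + a'cde' + a'b'c'd'ef + a'b'ce'f' + a'be'f + a'bc'd'ef' + ab'c'df + abc'de + abcd'e

11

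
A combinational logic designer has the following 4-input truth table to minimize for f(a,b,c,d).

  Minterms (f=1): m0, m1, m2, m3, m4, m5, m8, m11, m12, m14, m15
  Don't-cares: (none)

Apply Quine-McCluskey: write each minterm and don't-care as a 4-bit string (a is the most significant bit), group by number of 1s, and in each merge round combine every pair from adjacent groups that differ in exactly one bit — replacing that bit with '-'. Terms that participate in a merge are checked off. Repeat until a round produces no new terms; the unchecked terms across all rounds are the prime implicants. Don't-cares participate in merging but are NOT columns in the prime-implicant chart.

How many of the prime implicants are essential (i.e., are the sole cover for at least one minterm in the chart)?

3

[col 0] 0000*, 0001*, 0010*, 0011*, 0100*, 0101*, 1000*, 1011*, 1100*, 1110*, 1111*
[col 1] -000*, -011, -100*, 0-00*, 0-01*, 00-0*, 00-1*, 000-*, 001-*, 010-*, 1-00*, 1-11, 11-0, 111-
[col 2] --00, 0-0-, 00--
Prime implicants: --00, -011, 0-0-, 00--, 1-11, 11-0, 111-
PI chart (minterm → PIs covering it):
  0 | --00,0-0-,00--
  1 | 0-0-,00--
  2 | 00--  (sole → essential)
  3 | -011,00--
  4 | --00,0-0-
  5 | 0-0-  (sole → essential)
  8 | --00  (sole → essential)
  11 | -011,1-11
  12 | --00,11-0
  14 | 11-0,111-
  15 | 1-11,111-
Essential prime implicants: --00, 0-0-, 00--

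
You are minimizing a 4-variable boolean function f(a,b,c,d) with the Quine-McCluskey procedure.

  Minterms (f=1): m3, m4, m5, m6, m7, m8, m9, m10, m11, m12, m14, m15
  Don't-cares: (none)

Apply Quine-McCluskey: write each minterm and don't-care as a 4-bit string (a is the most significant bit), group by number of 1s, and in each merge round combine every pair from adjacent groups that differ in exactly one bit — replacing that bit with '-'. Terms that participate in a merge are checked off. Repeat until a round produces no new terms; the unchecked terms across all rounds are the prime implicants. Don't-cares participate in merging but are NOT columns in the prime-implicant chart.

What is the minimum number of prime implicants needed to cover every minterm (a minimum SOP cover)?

4

size-2^0 implicants → 0011(✓)  0100(✓)  0101(✓)  0110(✓)  0111(✓)  1000(✓)  1001(✓)  1010(✓)  1011(✓)  1100(✓)  1110(✓)  1111(✓)
size-2^1 implicants → -011(✓)  -100(✓)  -110(✓)  -111(✓)  0-11(✓)  01-0(✓)  01-1(✓)  010-(✓)  011-(✓)  1-00(✓)  1-10(✓)  1-11(✓)  10-0(✓)  10-1(✓)  100-(✓)  101-(✓)  11-0(✓)  111-(✓)
size-2^2 implicants → --11  -1-0  -11-  01--  1--0  1-1-  10--
Unchecked terms (primes): --11, -1-0, -11-, 01--, 1--0, 1-1-, 10--
Minterm coverage:
  m3 ⊆ --11 [E]
  m4 ⊆ -1-0,01--
  m5 ⊆ 01-- [E]
  m6 ⊆ -1-0,-11-,01--
  m7 ⊆ --11,-11-,01--
  m8 ⊆ 1--0,10--
  m9 ⊆ 10-- [E]
  m10 ⊆ 1--0,1-1-,10--
  m11 ⊆ --11,1-1-,10--
  m12 ⊆ -1-0,1--0
  m14 ⊆ -1-0,-11-,1--0,1-1-
  m15 ⊆ --11,-11-,1-1-
E = {--11, 01--, 10--}
Petrick residual → -1-0
Cover = cd + bd' + a'b + ab'  |cover|=4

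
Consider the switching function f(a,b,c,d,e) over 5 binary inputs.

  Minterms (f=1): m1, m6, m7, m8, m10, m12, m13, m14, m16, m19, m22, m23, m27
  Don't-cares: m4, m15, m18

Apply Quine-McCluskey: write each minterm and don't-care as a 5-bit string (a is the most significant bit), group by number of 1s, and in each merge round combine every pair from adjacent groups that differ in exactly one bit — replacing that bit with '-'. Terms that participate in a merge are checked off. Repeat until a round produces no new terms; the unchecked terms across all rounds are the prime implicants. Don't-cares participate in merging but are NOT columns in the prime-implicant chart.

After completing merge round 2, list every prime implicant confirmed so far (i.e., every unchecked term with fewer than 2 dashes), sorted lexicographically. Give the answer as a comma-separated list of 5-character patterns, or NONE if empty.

00001, 1-011, 100-0

size-2^0 implicants → 00001  00100(✓)  00110(✓)  00111(✓)  01000(✓)  01010(✓)  01100(✓)  01101(✓)  01110(✓)  01111(✓)  10000(✓)  10010(✓)  10011(✓)  10110(✓)  10111(✓)  11011(✓)
size-2^1 implicants → -0110(✓)  -0111(✓)  0-100(✓)  0-110(✓)  0-111(✓)  001-0(✓)  0011-(✓)  01-00(✓)  01-10(✓)  010-0(✓)  011-0(✓)  011-1(✓)  0110-(✓)  0111-(✓)  1-011  10-10(✓)  10-11(✓)  100-0  1001-(✓)  1011-(✓)
size-2^2 implicants → -011-  0-1-0  0-11-  01--0  011--  10-1-
Unchecked terms (primes): -011-, 0-1-0, 0-11-, 00001, 01--0, 011--, 1-011, 10-1-, 100-0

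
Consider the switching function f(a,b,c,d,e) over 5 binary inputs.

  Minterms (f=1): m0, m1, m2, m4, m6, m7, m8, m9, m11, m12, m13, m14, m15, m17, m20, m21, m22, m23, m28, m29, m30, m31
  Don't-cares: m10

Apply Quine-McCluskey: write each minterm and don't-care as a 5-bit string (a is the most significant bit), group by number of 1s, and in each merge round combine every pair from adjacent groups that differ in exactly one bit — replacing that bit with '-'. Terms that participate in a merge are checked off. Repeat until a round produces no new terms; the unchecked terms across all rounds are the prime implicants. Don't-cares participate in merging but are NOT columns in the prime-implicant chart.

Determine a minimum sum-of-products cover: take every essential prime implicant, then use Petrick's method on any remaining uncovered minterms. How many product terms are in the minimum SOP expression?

[col 0] 00000*, 00001*, 00010*, 00100*, 00110*, 00111*, 01000*, 01001*, 01010*, 01011*, 01100*, 01101*, 01110*, 01111*, 10001*, 10100*, 10101*, 10110*, 10111*, 11100*, 11101*, 11110*, 11111*
[col 1] -0001, -0100*, -0110*, -0111*, -1100*, -1101*, -1110*, -1111*, 0-000*, 0-001*, 0-010*, 0-100*, 0-110*, 0-111*, 00-00*, 00-10*, 000-0*, 0000-*, 001-0*, 0011-*, 01-00*, 01-01*, 01-10*, 01-11*, 010-0*, 010-1*, 0100-*, 0101-*, 011-0*, 011-1*, 0110-*, 0111-*, 1-100*, 1-101*, 1-110*, 1-111*, 10-01, 101-0*, 101-1*, 1010-*, 1011-*, 111-0*, 111-1*, 1110-*, 1111-*
[col 2] --100*, --110*, --111*, -01-0*, -011-*, -11-0*, -11-1*, -110-*, -111-*, 0--00*, 0--10*, 0-0-0*, 0-00-, 0-1-0*, 0-11-*, 00--0*, 01--0*, 01--1*, 01-0-*, 01-1-*, 010--*, 011--*, 1-1-0*, 1-1-1*, 1-10-*, 1-11-*, 101--*, 111--*
[col 3] --1-0, --11-, -11--, 0---0, 01---, 1-1--
Prime implicants: --1-0, --11-, -0001, -11--, 0---0, 0-00-, 01---, 1-1--, 10-01
PI chart (minterm → PIs covering it):
  0 | 0---0,0-00-
  1 | -0001,0-00-
  2 | 0---0  (sole → essential)
  4 | --1-0,0---0
  6 | --1-0,--11-,0---0
  7 | --11-  (sole → essential)
  8 | 0---0,0-00-,01---
  9 | 0-00-,01---
  11 | 01---  (sole → essential)
  12 | --1-0,-11--,0---0,01---
  13 | -11--,01---
  14 | --1-0,--11-,-11--,0---0,01---
  15 | --11-,-11--,01---
  17 | -0001,10-01
  20 | --1-0,1-1--
  21 | 1-1--,10-01
  22 | --1-0,--11-,1-1--
  23 | --11-,1-1--
  28 | --1-0,-11--,1-1--
  29 | -11--,1-1--
  30 | --1-0,--11-,-11--,1-1--
  31 | --11-,-11--,1-1--
Essential prime implicants: --11-, 0---0, 01---
Petrick residual → -0001, 1-1--
Minimum SOP uses 5 PIs: cd + b'c'd'e + a'e' + a'b + ac

5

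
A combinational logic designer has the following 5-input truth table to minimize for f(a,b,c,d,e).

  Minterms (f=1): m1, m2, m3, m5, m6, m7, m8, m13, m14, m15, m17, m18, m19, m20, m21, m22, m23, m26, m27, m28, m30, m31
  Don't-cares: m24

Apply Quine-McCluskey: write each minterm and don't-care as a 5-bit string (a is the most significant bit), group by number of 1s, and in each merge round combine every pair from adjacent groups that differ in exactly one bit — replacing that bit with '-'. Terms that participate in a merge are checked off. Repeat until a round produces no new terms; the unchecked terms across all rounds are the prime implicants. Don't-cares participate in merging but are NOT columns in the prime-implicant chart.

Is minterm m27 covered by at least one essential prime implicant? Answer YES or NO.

size-2^0 implicants → 00001(✓)  00010(✓)  00011(✓)  00101(✓)  00110(✓)  00111(✓)  01000(✓)  01101(✓)  01110(✓)  01111(✓)  10001(✓)  10010(✓)  10011(✓)  10100(✓)  10101(✓)  10110(✓)  10111(✓)  11000(✓)  11010(✓)  11011(✓)  11100(✓)  11110(✓)  11111(✓)
size-2^1 implicants → -0001(✓)  -0010(✓)  -0011(✓)  -0101(✓)  -0110(✓)  -0111(✓)  -1000  -1110(✓)  -1111(✓)  0-101(✓)  0-110(✓)  0-111(✓)  00-01(✓)  00-10(✓)  00-11(✓)  000-1(✓)  0001-(✓)  001-1(✓)  0011-(✓)  011-1(✓)  0111-(✓)  1-010(✓)  1-011(✓)  1-100(✓)  1-110(✓)  1-111(✓)  10-01(✓)  10-10(✓)  10-11(✓)  100-1(✓)  1001-(✓)  101-0(✓)  101-1(✓)  1010-(✓)  1011-(✓)  11-00(✓)  11-10(✓)  11-11(✓)  110-0(✓)  1101-(✓)  111-0(✓)  1111-(✓)
size-2^2 implicants → --110(✓)  --111(✓)  -0-01(✓)  -0-10(✓)  -0-11(✓)  -00-1(✓)  -001-(✓)  -01-1(✓)  -011-(✓)  -111-(✓)  0-1-1  0-11-(✓)  00--1(✓)  00-1-(✓)  1--10(✓)  1--11(✓)  1-01-(✓)  1-1-0  1-11-(✓)  10--1(✓)  10-1-(✓)  101--  11--0  11-1-(✓)
size-2^3 implicants → --11-  -0--1  -0-1-  1--1-
Unchecked terms (primes): --11-, -0--1, -0-1-, -1000, 0-1-1, 1--1-, 1-1-0, 101--, 11--0
Minterm coverage:
  m1 ⊆ -0--1 [E]
  m2 ⊆ -0-1- [E]
  m3 ⊆ -0--1,-0-1-
  m5 ⊆ -0--1,0-1-1
  m6 ⊆ --11-,-0-1-
  m7 ⊆ --11-,-0--1,-0-1-,0-1-1
  m8 ⊆ -1000 [E]
  m13 ⊆ 0-1-1 [E]
  m14 ⊆ --11- [E]
  m15 ⊆ --11-,0-1-1
  m17 ⊆ -0--1 [E]
  m18 ⊆ -0-1-,1--1-
  m19 ⊆ -0--1,-0-1-,1--1-
  m20 ⊆ 1-1-0,101--
  m21 ⊆ -0--1,101--
  m22 ⊆ --11-,-0-1-,1--1-,1-1-0,101--
  m23 ⊆ --11-,-0--1,-0-1-,1--1-,101--
  m26 ⊆ 1--1-,11--0
  m27 ⊆ 1--1- [E]
  m28 ⊆ 1-1-0,11--0
  m30 ⊆ --11-,1--1-,1-1-0,11--0
  m31 ⊆ --11-,1--1-
E = {--11-, -0--1, -0-1-, -1000, 0-1-1, 1--1-}

YES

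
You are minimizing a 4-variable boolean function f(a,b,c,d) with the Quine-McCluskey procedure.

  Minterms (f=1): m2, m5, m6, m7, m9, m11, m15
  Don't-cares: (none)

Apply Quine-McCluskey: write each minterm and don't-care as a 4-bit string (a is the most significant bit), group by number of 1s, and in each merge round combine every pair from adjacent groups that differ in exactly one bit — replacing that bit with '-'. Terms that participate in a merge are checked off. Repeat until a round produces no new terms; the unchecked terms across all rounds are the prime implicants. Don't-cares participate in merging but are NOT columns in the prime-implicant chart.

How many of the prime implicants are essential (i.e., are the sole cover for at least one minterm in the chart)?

[col 0] 0010*, 0101*, 0110*, 0111*, 1001*, 1011*, 1111*
[col 1] -111, 0-10, 01-1, 011-, 1-11, 10-1
Prime implicants: -111, 0-10, 01-1, 011-, 1-11, 10-1
PI chart (minterm → PIs covering it):
  2 | 0-10  (sole → essential)
  5 | 01-1  (sole → essential)
  6 | 0-10,011-
  7 | -111,01-1,011-
  9 | 10-1  (sole → essential)
  11 | 1-11,10-1
  15 | -111,1-11
Essential prime implicants: 0-10, 01-1, 10-1

3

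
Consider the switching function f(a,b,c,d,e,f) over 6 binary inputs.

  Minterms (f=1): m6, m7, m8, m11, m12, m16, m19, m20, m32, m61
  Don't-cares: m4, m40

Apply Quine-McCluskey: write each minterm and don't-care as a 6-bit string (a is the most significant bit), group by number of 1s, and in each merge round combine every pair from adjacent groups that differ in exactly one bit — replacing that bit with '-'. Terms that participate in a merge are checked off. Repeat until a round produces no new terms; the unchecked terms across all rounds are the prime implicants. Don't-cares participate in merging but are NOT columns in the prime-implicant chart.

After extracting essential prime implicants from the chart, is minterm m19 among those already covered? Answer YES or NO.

YES

Round 0: 000100✓ 000110✓ 000111✓ 001000✓ 001011 001100✓ 010000✓ 010011 010100✓ 100000✓ 101000✓ 111101
Round 1: -01000 0-0100 00-100 0001-0 00011- 001-00 010-00 10-000
PIs = {-01000, 0-0100, 00-100, 0001-0, 00011-, 001-00, 001011, 010-00, 010011, 10-000, 111101}
Coverage chart:
  m6: 0001-0,00011-
  m7: 00011- ←essential
  m8: -01000,001-00
  m11: 001011 ←essential
  m12: 00-100,001-00
  m16: 010-00 ←essential
  m19: 010011 ←essential
  m20: 0-0100,010-00
  m32: 10-000 ←essential
  m61: 111101 ←essential
Essential: 00011-, 001011, 010-00, 010011, 10-000, 111101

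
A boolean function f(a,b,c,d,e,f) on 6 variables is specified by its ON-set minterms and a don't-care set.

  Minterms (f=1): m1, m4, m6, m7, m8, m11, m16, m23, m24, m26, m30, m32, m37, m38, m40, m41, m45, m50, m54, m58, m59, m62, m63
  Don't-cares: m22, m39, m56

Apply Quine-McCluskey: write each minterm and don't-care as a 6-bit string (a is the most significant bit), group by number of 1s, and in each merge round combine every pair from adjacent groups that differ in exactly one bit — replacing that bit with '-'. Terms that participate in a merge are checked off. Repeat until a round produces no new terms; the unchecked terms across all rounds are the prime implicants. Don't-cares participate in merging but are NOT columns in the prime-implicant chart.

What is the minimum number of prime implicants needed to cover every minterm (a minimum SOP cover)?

size-2^0 implicants → 000001  000100(✓)  000110(✓)  000111(✓)  001000(✓)  001011  010000(✓)  010110(✓)  010111(✓)  011000(✓)  011010(✓)  011110(✓)  100000(✓)  100101(✓)  100110(✓)  100111(✓)  101000(✓)  101001(✓)  101101(✓)  110010(✓)  110110(✓)  111000(✓)  111010(✓)  111011(✓)  111110(✓)  111111(✓)
size-2^1 implicants → -00110(✓)  -00111(✓)  -01000(✓)  -10110(✓)  -11000(✓)  -11010(✓)  -11110(✓)  0-0110(✓)  0-0111(✓)  0-1000(✓)  0001-0  00011-(✓)  01-000  01-110(✓)  01011-(✓)  011-10(✓)  0110-0(✓)  1-0110(✓)  1-1000(✓)  10-000  10-101  1001-1  10011-(✓)  101-01  10100-  11-010(✓)  11-110(✓)  110-10(✓)  111-10(✓)  111-11(✓)  1110-0(✓)  11101-(✓)  11111-(✓)
size-2^2 implicants → --0110  --1000  -0011-  -1-110  -11-10  -110-0  0-011-  11--10  111-1-
Unchecked terms (primes): --0110, --1000, -0011-, -1-110, -11-10, -110-0, 0-011-, 000001, 0001-0, 001011, 01-000, 10-000, 10-101, 1001-1, 101-01, 10100-, 11--10, 111-1-
Minterm coverage:
  m1 ⊆ 000001 [E]
  m4 ⊆ 0001-0 [E]
  m6 ⊆ --0110,-0011-,0-011-,0001-0
  m7 ⊆ -0011-,0-011-
  m8 ⊆ --1000 [E]
  m11 ⊆ 001011 [E]
  m16 ⊆ 01-000 [E]
  m23 ⊆ 0-011- [E]
  m24 ⊆ --1000,-110-0,01-000
  m26 ⊆ -11-10,-110-0
  m30 ⊆ -1-110,-11-10
  m32 ⊆ 10-000 [E]
  m37 ⊆ 10-101,1001-1
  m38 ⊆ --0110,-0011-
  m40 ⊆ --1000,10-000,10100-
  m41 ⊆ 101-01,10100-
  m45 ⊆ 10-101,101-01
  m50 ⊆ 11--10 [E]
  m54 ⊆ --0110,-1-110,11--10
  m58 ⊆ -11-10,-110-0,11--10,111-1-
  m59 ⊆ 111-1- [E]
  m62 ⊆ -1-110,-11-10,11--10,111-1-
  m63 ⊆ 111-1- [E]
E = {--1000, 0-011-, 000001, 0001-0, 001011, 01-000, 10-000, 11--10, 111-1-}
Petrick residual → --0110, -11-10, 10-101, 101-01
Cover = c'def' + cd'e'f' + bcef' + a'c'de + a'b'c'd'e'f + a'b'c'df' + a'b'cd'ef + a'bd'e'f' + ab'd'e'f' + ab'de'f + ab'ce'f + abef' + abce  |cover|=13

13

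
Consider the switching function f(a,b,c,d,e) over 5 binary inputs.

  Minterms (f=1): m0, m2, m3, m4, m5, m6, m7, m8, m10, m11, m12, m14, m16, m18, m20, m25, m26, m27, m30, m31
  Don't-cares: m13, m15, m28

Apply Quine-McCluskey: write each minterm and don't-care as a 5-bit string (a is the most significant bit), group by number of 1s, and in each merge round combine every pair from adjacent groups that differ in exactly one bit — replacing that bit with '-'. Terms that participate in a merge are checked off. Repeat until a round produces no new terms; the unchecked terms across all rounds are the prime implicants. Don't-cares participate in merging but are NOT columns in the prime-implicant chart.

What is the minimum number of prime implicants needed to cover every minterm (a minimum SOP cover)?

7

Round 0: 00000✓ 00010✓ 00011✓ 00100✓ 00101✓ 00110✓ 00111✓ 01000✓ 01010✓ 01011✓ 01100✓ 01101✓ 01110✓ 01111✓ 10000✓ 10010✓ 10100✓ 11001✓ 11010✓ 11011✓ 11100✓ 11110✓ 11111✓
Round 1: -0000✓ -0010✓ -0100✓ -1010✓ -1011✓ -1100✓ -1110✓ -1111✓ 0-000✓ 0-010✓ 0-011✓ 0-100✓ 0-101✓ 0-110✓ 0-111✓ 00-00✓ 00-10✓ 00-11✓ 000-0✓ 0001-✓ 001-0✓ 001-1✓ 0010-✓ 0011-✓ 01-00✓ 01-10✓ 01-11✓ 010-0✓ 0101-✓ 011-0✓ 011-1✓ 0110-✓ 0111-✓ 1-010✓ 1-100✓ 10-00✓ 100-0✓ 11-10✓ 11-11✓ 110-1 1101-✓ 111-0✓ 1111-✓
Round 2: --010 --100 -0-00 -00-0 -1-10✓ -1-11✓ -101-✓ -11-0 -111-✓ 0--00✓ 0--10✓ 0--11✓ 0-0-0✓ 0-01-✓ 0-1-0✓ 0-1-1✓ 0-10-✓ 0-11-✓ 00--0✓ 00-1-✓ 001--✓ 01--0✓ 01-1-✓ 011--✓ 11-1-✓
Round 3: -1-1- 0---0 0--1- 0-1--
PIs = {--010, --100, -0-00, -00-0, -1-1-, -11-0, 0---0, 0--1-, 0-1--, 110-1}
Coverage chart:
  m0: -0-00,-00-0,0---0
  m2: --010,-00-0,0---0,0--1-
  m3: 0--1- ←essential
  m4: --100,-0-00,0---0,0-1--
  m5: 0-1-- ←essential
  m6: 0---0,0--1-,0-1--
  m7: 0--1-,0-1--
  m8: 0---0 ←essential
  m10: --010,-1-1-,0---0,0--1-
  m11: -1-1-,0--1-
  m12: --100,-11-0,0---0,0-1--
  m14: -1-1-,-11-0,0---0,0--1-,0-1--
  m16: -0-00,-00-0
  m18: --010,-00-0
  m20: --100,-0-00
  m25: 110-1 ←essential
  m26: --010,-1-1-
  m27: -1-1-,110-1
  m30: -1-1-,-11-0
  m31: -1-1- ←essential
Essential: -1-1-, 0---0, 0--1-, 0-1--, 110-1
Petrick residual → --010, -0-00
Min cover (7 terms): c'de' + b'd'e' + bd + a'e' + a'd + a'c + abc'e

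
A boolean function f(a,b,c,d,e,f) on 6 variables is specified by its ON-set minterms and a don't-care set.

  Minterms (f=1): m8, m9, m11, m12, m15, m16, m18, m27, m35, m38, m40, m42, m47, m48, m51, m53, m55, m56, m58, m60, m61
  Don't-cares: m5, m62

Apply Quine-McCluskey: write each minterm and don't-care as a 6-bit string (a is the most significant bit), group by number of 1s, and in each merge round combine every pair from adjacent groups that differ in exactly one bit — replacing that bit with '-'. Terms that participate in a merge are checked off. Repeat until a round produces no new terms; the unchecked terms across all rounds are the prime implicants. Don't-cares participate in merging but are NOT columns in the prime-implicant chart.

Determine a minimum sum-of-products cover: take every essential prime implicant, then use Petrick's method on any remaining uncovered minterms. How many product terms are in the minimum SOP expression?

Round 0: 000101 001000✓ 001001✓ 001011✓ 001100✓ 001111✓ 010000✓ 010010✓ 011011✓ 100011✓ 100110 101000✓ 101010✓ 101111✓ 110000✓ 110011✓ 110101✓ 110111✓ 111000✓ 111010✓ 111100✓ 111101✓ 111110✓
Round 1: -01000 -01111 -10000 0-1011 001-00 001-11 0010-1 00100- 0100-0 1-0011 1-1000✓ 1-1010✓ 1010-0✓ 11-000 11-101 110-11 1101-1 111-00✓ 111-10✓ 1110-0✓ 1111-0✓ 11110-
Round 2: 1-10-0 111--0
PIs = {-01000, -01111, -10000, 0-1011, 000101, 001-00, 001-11, 0010-1, 00100-, 0100-0, 1-0011, 1-10-0, 100110, 11-000, 11-101, 110-11, 1101-1, 111--0, 11110-}
Coverage chart:
  m8: -01000,001-00,00100-
  m9: 0010-1,00100-
  m11: 0-1011,001-11,0010-1
  m12: 001-00 ←essential
  m15: -01111,001-11
  m16: -10000,0100-0
  m18: 0100-0 ←essential
  m27: 0-1011 ←essential
  m35: 1-0011 ←essential
  m38: 100110 ←essential
  m40: -01000,1-10-0
  m42: 1-10-0 ←essential
  m47: -01111 ←essential
  m48: -10000,11-000
  m51: 1-0011,110-11
  m53: 11-101,1101-1
  m55: 110-11,1101-1
  m56: 1-10-0,11-000,111--0
  m58: 1-10-0,111--0
  m60: 111--0,11110-
  m61: 11-101,11110-
Essential: -01111, 0-1011, 001-00, 0100-0, 1-0011, 1-10-0, 100110
Petrick residual → -10000, 0010-1, 1101-1, 11110-
Min cover (11 terms): b'cdef + bc'd'e'f' + a'cd'ef + a'b'ce'f' + a'b'cd'f + a'bc'd'f' + ac'd'ef + acd'f' + ab'c'def' + abc'df + abcde'

11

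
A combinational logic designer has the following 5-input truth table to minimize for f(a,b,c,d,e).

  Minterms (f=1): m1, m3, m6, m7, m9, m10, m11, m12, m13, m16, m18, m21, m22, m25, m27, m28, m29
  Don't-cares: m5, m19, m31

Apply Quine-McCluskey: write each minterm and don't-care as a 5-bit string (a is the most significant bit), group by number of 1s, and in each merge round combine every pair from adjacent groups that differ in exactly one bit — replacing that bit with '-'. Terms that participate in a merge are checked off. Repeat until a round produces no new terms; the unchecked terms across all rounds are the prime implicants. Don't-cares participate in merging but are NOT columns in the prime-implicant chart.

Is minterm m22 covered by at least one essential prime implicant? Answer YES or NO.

NO

size-2^0 implicants → 00001(✓)  00011(✓)  00101(✓)  00110(✓)  00111(✓)  01001(✓)  01010(✓)  01011(✓)  01100(✓)  01101(✓)  10000(✓)  10010(✓)  10011(✓)  10101(✓)  10110(✓)  11001(✓)  11011(✓)  11100(✓)  11101(✓)  11111(✓)
size-2^1 implicants → -0011(✓)  -0101(✓)  -0110  -1001(✓)  -1011(✓)  -1100(✓)  -1101(✓)  0-001(✓)  0-011(✓)  0-101(✓)  00-01(✓)  00-11(✓)  000-1(✓)  001-1(✓)  0011-  01-01(✓)  010-1(✓)  0101-  0110-(✓)  1-011(✓)  1-101(✓)  10-10  100-0  1001-  11-01(✓)  11-11(✓)  110-1(✓)  111-1(✓)  1110-(✓)
size-2^2 implicants → --011  --101  -1-01  -10-1  -110-  0--01  0-0-1  00--1  11--1
Unchecked terms (primes): --011, --101, -0110, -1-01, -10-1, -110-, 0--01, 0-0-1, 00--1, 0011-, 0101-, 10-10, 100-0, 1001-, 11--1
Minterm coverage:
  m1 ⊆ 0--01,0-0-1,00--1
  m3 ⊆ --011,0-0-1,00--1
  m6 ⊆ -0110,0011-
  m7 ⊆ 00--1,0011-
  m9 ⊆ -1-01,-10-1,0--01,0-0-1
  m10 ⊆ 0101- [E]
  m11 ⊆ --011,-10-1,0-0-1,0101-
  m12 ⊆ -110- [E]
  m13 ⊆ --101,-1-01,-110-,0--01
  m16 ⊆ 100-0 [E]
  m18 ⊆ 10-10,100-0,1001-
  m21 ⊆ --101 [E]
  m22 ⊆ -0110,10-10
  m25 ⊆ -1-01,-10-1,11--1
  m27 ⊆ --011,-10-1,11--1
  m28 ⊆ -110- [E]
  m29 ⊆ --101,-1-01,-110-,11--1
E = {--101, -110-, 0101-, 100-0}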